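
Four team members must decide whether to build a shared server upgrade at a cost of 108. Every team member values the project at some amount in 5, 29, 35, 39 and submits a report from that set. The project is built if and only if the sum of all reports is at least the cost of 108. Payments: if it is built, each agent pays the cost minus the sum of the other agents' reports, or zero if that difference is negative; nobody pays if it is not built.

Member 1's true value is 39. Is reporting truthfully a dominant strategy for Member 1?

Check each profile of the others' reports and compare truth against every alternative report.
Others report (35, 35, 39): truth gives 39, best alternative gives 39.
Others report (35, 39, 35): truth gives 39, best alternative gives 39.
Others report (35, 39, 39): truth gives 39, best alternative gives 39.
Others report (39, 35, 35): truth gives 39, best alternative gives 39.
Others report (39, 35, 39): truth gives 39, best alternative gives 39.
Others report (39, 39, 35): truth gives 39, best alternative gives 39.
(Remaining 58 profiles checked similarly; truth is weakly best in each.)
In every case the truthful report is at least as good as any alternative, so it is a dominant strategy.

Yes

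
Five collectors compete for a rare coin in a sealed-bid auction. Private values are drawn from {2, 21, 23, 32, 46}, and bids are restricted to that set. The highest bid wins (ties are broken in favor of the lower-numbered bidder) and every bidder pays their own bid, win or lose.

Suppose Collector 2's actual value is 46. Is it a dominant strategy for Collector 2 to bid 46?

No

Consider the case where Collector 1 bids 2, Collector 3 bids 2, Collector 4 bids 2 and Collector 5 bids 2.
Truthful bid 46: wins, pays 46, utility 46 - 46 = 0.
Bid 21 instead: wins, pays 21, utility 46 - 21 = 25.
Since 25 > 0, bidding 21 is strictly better here, so truthful bidding is not dominant.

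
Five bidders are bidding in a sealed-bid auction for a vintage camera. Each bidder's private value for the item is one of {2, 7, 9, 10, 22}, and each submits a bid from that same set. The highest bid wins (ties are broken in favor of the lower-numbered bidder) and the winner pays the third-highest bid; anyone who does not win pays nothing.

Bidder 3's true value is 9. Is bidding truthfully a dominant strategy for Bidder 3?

No

Consider the case where Bidder 1 bids 2, Bidder 2 bids 2, Bidder 4 bids 2 and Bidder 5 bids 10.
Truthful bid 9: loses, pays 0, utility 0.
Bid 10 instead: wins, pays 2, utility 9 - 2 = 7.
Since 7 > 0, bidding 10 is strictly better here, so truthful bidding is not dominant.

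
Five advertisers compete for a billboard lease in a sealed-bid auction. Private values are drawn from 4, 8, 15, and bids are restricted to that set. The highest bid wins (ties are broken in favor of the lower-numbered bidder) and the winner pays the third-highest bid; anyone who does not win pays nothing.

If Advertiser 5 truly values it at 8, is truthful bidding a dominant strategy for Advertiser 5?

No

Consider the case where Advertiser 1 bids 4, Advertiser 2 bids 4, Advertiser 3 bids 4 and Advertiser 4 bids 8.
Truthful bid 8: loses, pays 0, utility 0.
Bid 15 instead: wins, pays 4, utility 8 - 4 = 4.
Since 4 > 0, bidding 15 is strictly better here, so truthful bidding is not dominant.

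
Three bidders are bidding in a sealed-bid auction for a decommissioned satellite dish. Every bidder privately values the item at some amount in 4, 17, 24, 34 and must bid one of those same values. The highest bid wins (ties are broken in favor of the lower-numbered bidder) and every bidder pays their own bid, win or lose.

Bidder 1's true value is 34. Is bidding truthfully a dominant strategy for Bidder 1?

Consider the case where Bidder 2 bids 4 and Bidder 3 bids 4.
Truthful bid 34: wins, pays 34, utility 34 - 34 = 0.
Bid 4 instead: wins, pays 4, utility 34 - 4 = 30.
Since 30 > 0, bidding 4 is strictly better here, so truthful bidding is not dominant.

No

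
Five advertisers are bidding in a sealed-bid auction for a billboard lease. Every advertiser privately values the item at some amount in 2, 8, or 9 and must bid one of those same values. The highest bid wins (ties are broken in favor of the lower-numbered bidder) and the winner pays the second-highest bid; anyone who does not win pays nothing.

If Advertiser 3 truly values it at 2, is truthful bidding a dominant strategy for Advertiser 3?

Check each profile of the others' bids and compare truth against every alternative bid.
Others bid (2, 2, 2, 8): truth gives 0, best alternative gives -6.
Others bid (2, 2, 8, 2): truth gives 0, best alternative gives -6.
Others bid (2, 2, 8, 8): truth gives 0, best alternative gives -6.
Others bid (2, 2, 2, 2): truth gives 0, best alternative gives 0.
Others bid (2, 2, 2, 9): truth gives 0, best alternative gives 0.
Others bid (2, 2, 8, 9): truth gives 0, best alternative gives 0.
(Remaining 75 profiles checked similarly; truth is weakly best in each.)
In every case the truthful bid is at least as good as any alternative, so it is a dominant strategy.

Yes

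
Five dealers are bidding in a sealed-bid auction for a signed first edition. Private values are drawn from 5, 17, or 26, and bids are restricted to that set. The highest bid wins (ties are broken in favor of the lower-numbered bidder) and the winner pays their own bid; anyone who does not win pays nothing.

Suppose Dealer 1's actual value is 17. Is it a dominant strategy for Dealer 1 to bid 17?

Consider the case where Dealer 2 bids 5, Dealer 3 bids 5, Dealer 4 bids 5 and Dealer 5 bids 5.
Truthful bid 17: wins, pays 17, utility 17 - 17 = 0.
Bid 5 instead: wins, pays 5, utility 17 - 5 = 12.
Since 12 > 0, bidding 5 is strictly better here, so truthful bidding is not dominant.

No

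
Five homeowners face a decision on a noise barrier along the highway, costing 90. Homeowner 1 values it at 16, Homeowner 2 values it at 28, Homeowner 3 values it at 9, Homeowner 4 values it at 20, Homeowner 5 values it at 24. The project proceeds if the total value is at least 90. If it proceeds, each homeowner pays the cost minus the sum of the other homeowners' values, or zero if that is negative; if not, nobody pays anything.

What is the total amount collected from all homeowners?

Total value 97 ≥ cost 90, so it is built.
Homeowner 1: others sum to 81; max(0, 90 - 81) = 9.
Homeowner 2: others sum to 69; max(0, 90 - 69) = 21.
Homeowner 3: others sum to 88; max(0, 90 - 88) = 2.
Homeowner 4: others sum to 77; max(0, 90 - 77) = 13.
Homeowner 5: others sum to 73; max(0, 90 - 73) = 17.
Total collected = 9 + 21 + 2 + 13 + 17 = 62.

62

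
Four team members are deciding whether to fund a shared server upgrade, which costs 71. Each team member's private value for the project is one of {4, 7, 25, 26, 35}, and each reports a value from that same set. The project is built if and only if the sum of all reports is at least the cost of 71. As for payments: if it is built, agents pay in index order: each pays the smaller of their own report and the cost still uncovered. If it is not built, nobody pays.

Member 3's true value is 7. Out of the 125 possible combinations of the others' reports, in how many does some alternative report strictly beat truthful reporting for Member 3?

Others report (4, 35, 35): truth gives 0; report 4 gives 3 > 0. Violating.
Others report (7, 25, 35): truth gives 0; report 4 gives 3 > 0. Violating.
Others report (7, 26, 35): truth gives 0; report 4 gives 3 > 0. Violating.
Others report (7, 35, 25): truth gives 0; report 4 gives 3 > 0. Violating.
Others report (4, 4, 4): truth gives 0; no alternative beats it.
Others report (4, 4, 7): truth gives 0; no alternative beats it.
(Checking all 125 profiles: 40 have a profitable deviation, 85 do not.)

40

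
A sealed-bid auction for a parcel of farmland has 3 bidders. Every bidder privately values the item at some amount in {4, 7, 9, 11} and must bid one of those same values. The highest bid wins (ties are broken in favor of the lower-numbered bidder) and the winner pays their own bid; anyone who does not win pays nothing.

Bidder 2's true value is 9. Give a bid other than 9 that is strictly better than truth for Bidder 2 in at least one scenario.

7

Suppose Bidder 1 bids 4 and Bidder 3 bids 4.
Bid 9: wins, pays 9, utility 9 - 9 = 0.
Bid 7: wins, pays 7, utility 9 - 7 = 2.
So bidding 7 beats truth here (2 > 0).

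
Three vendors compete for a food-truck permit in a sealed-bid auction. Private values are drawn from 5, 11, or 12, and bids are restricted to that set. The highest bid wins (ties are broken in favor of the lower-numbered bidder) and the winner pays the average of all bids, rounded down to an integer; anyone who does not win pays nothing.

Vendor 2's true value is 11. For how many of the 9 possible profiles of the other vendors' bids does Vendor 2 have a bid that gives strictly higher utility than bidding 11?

2

Others bid (5, 12): truth gives 0; bid 12 gives 2 > 0. Violating.
Others bid (11, 5): truth gives 0; bid 12 gives 2 > 0. Violating.
Others bid (5, 5): truth gives 4; no alternative beats it.
Others bid (5, 11): truth gives 2; no alternative beats it.
(Checking all 9 profiles: 2 have a profitable deviation, 7 do not.)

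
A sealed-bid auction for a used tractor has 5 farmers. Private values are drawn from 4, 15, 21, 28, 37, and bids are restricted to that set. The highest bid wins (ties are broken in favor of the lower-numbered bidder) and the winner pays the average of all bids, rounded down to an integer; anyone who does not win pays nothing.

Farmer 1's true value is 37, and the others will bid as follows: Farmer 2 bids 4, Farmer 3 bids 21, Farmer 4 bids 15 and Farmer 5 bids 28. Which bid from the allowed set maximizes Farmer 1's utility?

Bid 4: loses, pays 0, utility 0.
Bid 15: loses, pays 0, utility 0.
Bid 21: loses, pays 0, utility 0.
Bid 28: wins, pays 19, utility 37 - 19 = 18.
Bid 37: wins, pays 21, utility 37 - 21 = 16.
The best choice is 28 with utility 18.

28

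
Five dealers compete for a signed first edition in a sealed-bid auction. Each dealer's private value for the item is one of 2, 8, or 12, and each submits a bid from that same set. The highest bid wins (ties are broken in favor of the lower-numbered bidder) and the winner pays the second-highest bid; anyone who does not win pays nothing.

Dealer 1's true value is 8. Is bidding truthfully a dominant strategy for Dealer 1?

Check each profile of the others' bids and compare truth against every alternative bid.
Others bid (2, 2, 2, 2): truth gives 6, best alternative gives 6.
Others bid (2, 2, 2, 8): truth gives 0, best alternative gives 0.
Others bid (2, 2, 2, 12): truth gives 0, best alternative gives 0.
Others bid (2, 2, 8, 2): truth gives 0, best alternative gives 0.
Others bid (2, 2, 8, 8): truth gives 0, best alternative gives 0.
Others bid (2, 2, 8, 12): truth gives 0, best alternative gives 0.
(Remaining 75 profiles checked similarly; truth is weakly best in each.)
In every case the truthful bid is at least as good as any alternative, so it is a dominant strategy.

Yes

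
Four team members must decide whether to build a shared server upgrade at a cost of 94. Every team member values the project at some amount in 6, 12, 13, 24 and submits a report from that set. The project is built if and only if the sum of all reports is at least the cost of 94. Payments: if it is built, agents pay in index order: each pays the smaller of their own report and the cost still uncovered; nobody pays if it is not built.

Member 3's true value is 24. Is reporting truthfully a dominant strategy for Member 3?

Check each profile of the others' reports and compare truth against every alternative report.
Others report (6, 6, 6): truth gives 0, best alternative gives 0.
Others report (6, 6, 12): truth gives 0, best alternative gives 0.
Others report (6, 6, 13): truth gives 0, best alternative gives 0.
Others report (6, 6, 24): truth gives 0, best alternative gives 0.
Others report (6, 12, 6): truth gives 0, best alternative gives 0.
Others report (6, 12, 12): truth gives 0, best alternative gives 0.
(Remaining 58 profiles checked similarly; truth is weakly best in each.)
In every case the truthful report is at least as good as any alternative, so it is a dominant strategy.

Yes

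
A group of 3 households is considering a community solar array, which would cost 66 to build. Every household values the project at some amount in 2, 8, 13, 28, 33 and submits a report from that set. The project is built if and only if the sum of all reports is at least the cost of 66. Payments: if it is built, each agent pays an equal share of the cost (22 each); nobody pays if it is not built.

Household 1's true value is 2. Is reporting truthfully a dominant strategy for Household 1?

Check each profile of the others' reports and compare truth against every alternative report.
Others report (28, 33): truth gives 0, best alternative gives -20.
Others report (33, 28): truth gives 0, best alternative gives -20.
Others report (33, 33): truth gives -20, best alternative gives -20.
Others report (2, 2): truth gives 0, best alternative gives 0.
Others report (2, 8): truth gives 0, best alternative gives 0.
Others report (2, 13): truth gives 0, best alternative gives 0.
(Remaining 19 profiles checked similarly; truth is weakly best in each.)
In every case the truthful report is at least as good as any alternative, so it is a dominant strategy.

Yes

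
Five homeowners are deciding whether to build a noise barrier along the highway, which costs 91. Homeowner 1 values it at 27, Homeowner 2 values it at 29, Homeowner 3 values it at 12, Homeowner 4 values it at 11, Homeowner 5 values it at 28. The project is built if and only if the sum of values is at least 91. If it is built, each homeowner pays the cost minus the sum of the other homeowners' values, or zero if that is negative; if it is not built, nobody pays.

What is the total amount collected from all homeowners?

36

Total value 107 ≥ cost 91, so it is built.
Homeowner 1: others sum to 80; max(0, 91 - 80) = 11.
Homeowner 2: others sum to 78; max(0, 91 - 78) = 13.
Homeowner 3: others sum to 95; max(0, 91 - 95) = 0.
Homeowner 4: others sum to 96; max(0, 91 - 96) = 0.
Homeowner 5: others sum to 79; max(0, 91 - 79) = 12.
Total collected = 11 + 13 + 0 + 0 + 12 = 36.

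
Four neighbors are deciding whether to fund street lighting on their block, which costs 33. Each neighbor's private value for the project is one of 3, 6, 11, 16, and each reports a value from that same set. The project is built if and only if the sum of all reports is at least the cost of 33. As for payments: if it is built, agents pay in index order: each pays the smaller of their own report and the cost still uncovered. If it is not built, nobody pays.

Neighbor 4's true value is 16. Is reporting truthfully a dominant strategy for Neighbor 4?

Yes

Check each profile of the others' reports and compare truth against every alternative report.
Others report (3, 6, 11): truth gives 3, best alternative gives 0.
Others report (3, 11, 6): truth gives 3, best alternative gives 0.
Others report (6, 3, 11): truth gives 3, best alternative gives 0.
Others report (6, 11, 3): truth gives 3, best alternative gives 0.
Others report (11, 3, 6): truth gives 3, best alternative gives 0.
Others report (11, 6, 3): truth gives 3, best alternative gives 0.
(Remaining 58 profiles checked similarly; truth is weakly best in each.)
In every case the truthful report is at least as good as any alternative, so it is a dominant strategy.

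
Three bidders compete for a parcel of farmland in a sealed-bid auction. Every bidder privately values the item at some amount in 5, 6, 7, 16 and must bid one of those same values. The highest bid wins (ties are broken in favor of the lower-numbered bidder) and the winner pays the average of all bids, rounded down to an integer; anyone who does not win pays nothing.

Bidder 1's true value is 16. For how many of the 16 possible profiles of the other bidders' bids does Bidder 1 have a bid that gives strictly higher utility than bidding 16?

Others bid (5, 5): truth gives 8; bid 5 gives 11 > 8. Violating.
Others bid (5, 6): truth gives 7; bid 6 gives 11 > 7. Violating.
Others bid (5, 7): truth gives 7; bid 7 gives 10 > 7. Violating.
Others bid (6, 5): truth gives 7; bid 6 gives 11 > 7. Violating.
Others bid (5, 16): truth gives 4; no alternative beats it.
Others bid (6, 16): truth gives 4; no alternative beats it.
(Checking all 16 profiles: 9 have a profitable deviation, 7 do not.)

9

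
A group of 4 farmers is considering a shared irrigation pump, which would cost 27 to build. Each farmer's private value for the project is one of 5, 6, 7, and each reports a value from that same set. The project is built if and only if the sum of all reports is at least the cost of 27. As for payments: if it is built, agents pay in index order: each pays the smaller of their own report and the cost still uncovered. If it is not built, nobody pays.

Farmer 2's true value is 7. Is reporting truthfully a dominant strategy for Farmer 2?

No

Consider the case where Farmer 1 reports 7, Farmer 3 reports 7 and Farmer 4 reports 7.
Truthful report 7: project built, pays 7, utility 7 - 7 = 0.
Report 6 instead: project built, pays 6, utility 7 - 6 = 1.
Since 1 > 0, reporting 6 is strictly better here, so truthful reporting is not dominant.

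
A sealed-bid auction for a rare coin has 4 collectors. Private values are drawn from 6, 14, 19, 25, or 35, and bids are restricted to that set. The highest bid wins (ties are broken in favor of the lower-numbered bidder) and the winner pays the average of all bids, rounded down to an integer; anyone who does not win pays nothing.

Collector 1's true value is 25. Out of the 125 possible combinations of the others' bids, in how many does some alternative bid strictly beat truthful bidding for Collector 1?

45

Others bid (6, 6, 6): truth gives 15; bid 6 gives 19 > 15. Violating.
Others bid (6, 6, 14): truth gives 13; bid 14 gives 15 > 13. Violating.
Others bid (6, 6, 19): truth gives 11; bid 19 gives 13 > 11. Violating.
Others bid (6, 6, 35): truth gives 0; bid 35 gives 5 > 0. Violating.
Others bid (6, 6, 25): truth gives 10; no alternative beats it.
Others bid (6, 14, 25): truth gives 8; no alternative beats it.
(Checking all 125 profiles: 45 have a profitable deviation, 80 do not.)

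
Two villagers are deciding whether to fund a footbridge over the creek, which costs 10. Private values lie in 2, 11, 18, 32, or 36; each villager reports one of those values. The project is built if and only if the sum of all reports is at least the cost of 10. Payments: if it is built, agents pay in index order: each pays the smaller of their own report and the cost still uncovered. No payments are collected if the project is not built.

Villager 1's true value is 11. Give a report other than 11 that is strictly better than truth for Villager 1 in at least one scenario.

2

Suppose Villager 2 reports 11.
Report 11: project built, pays 10, utility 11 - 10 = 1.
Report 2: project built, pays 2, utility 11 - 2 = 9.
So reporting 2 beats truth here (9 > 1).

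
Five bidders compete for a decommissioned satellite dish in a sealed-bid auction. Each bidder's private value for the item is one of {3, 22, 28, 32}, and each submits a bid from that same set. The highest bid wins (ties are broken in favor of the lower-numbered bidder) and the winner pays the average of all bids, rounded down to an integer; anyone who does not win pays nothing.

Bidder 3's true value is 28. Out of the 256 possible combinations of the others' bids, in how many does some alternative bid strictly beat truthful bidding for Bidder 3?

Others bid (3, 3, 3, 3): truth gives 20; bid 22 gives 22 > 20. Violating.
Others bid (3, 3, 3, 22): truth gives 17; bid 22 gives 18 > 17. Violating.
Others bid (3, 3, 3, 32): truth gives 0; bid 32 gives 14 > 0. Violating.
Others bid (3, 3, 22, 3): truth gives 17; bid 22 gives 18 > 17. Violating.
Others bid (3, 3, 3, 28): truth gives 15; no alternative beats it.
Others bid (3, 3, 22, 28): truth gives 12; no alternative beats it.
(Checking all 256 profiles: 99 have a profitable deviation, 157 do not.)

99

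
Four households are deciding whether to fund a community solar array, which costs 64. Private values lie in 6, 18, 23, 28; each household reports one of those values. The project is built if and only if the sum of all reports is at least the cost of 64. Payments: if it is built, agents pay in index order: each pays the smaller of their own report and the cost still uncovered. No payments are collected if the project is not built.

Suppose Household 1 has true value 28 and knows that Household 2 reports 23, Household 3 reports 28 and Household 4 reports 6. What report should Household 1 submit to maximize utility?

18

Report 6: project not built, utility 0.
Report 18: project built, pays 18, utility 28 - 18 = 10.
Report 23: project built, pays 23, utility 28 - 23 = 5.
Report 28: project built, pays 28, utility 28 - 28 = 0.
The best choice is 18 with utility 10.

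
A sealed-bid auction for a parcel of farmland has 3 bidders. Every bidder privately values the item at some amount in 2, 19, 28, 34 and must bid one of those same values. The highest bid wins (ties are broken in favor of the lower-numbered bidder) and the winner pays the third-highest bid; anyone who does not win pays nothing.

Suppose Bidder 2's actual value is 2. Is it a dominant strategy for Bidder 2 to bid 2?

Check each profile of the others' bids and compare truth against every alternative bid.
Others bid (2, 2): truth gives 0, best alternative gives 0.
Others bid (2, 19): truth gives 0, best alternative gives 0.
Others bid (2, 28): truth gives 0, best alternative gives 0.
Others bid (2, 34): truth gives 0, best alternative gives 0.
Others bid (19, 2): truth gives 0, best alternative gives 0.
Others bid (19, 19): truth gives 0, best alternative gives 0.
(Remaining 10 profiles checked similarly; truth is weakly best in each.)
In every case the truthful bid is at least as good as any alternative, so it is a dominant strategy.

Yes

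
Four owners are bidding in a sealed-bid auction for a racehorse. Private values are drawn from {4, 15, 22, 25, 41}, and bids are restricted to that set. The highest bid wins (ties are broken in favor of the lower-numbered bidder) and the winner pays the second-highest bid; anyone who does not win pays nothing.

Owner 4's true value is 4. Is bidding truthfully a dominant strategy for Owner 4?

Check each profile of the others' bids and compare truth against every alternative bid.
Others bid (4, 4, 4): truth gives 0, best alternative gives 0.
Others bid (4, 4, 15): truth gives 0, best alternative gives 0.
Others bid (4, 4, 22): truth gives 0, best alternative gives 0.
Others bid (4, 4, 25): truth gives 0, best alternative gives 0.
Others bid (4, 4, 41): truth gives 0, best alternative gives 0.
Others bid (4, 15, 4): truth gives 0, best alternative gives 0.
(Remaining 119 profiles checked similarly; truth is weakly best in each.)
In every case the truthful bid is at least as good as any alternative, so it is a dominant strategy.

Yes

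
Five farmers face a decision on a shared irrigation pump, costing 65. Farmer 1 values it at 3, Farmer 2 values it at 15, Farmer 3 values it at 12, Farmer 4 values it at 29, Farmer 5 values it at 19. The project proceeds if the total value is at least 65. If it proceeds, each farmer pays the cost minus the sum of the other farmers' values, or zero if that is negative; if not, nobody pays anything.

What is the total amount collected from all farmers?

24

Total value 78 ≥ cost 65, so it is built.
Farmer 1: others sum to 75; max(0, 65 - 75) = 0.
Farmer 2: others sum to 63; max(0, 65 - 63) = 2.
Farmer 3: others sum to 66; max(0, 65 - 66) = 0.
Farmer 4: others sum to 49; max(0, 65 - 49) = 16.
Farmer 5: others sum to 59; max(0, 65 - 59) = 6.
Total collected = 0 + 2 + 0 + 16 + 6 = 24.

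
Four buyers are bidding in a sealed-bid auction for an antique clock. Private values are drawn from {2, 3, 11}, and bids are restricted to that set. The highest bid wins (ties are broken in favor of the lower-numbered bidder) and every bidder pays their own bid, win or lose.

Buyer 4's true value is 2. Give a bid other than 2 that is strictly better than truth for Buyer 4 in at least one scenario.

Suppose Buyer 1 bids 2, Buyer 2 bids 2 and Buyer 3 bids 2.
Bid 2: loses but pays 2, utility -2.
Bid 3: wins, pays 3, utility 2 - 3 = -1.
So bidding 3 beats truth here (-1 > -2).

3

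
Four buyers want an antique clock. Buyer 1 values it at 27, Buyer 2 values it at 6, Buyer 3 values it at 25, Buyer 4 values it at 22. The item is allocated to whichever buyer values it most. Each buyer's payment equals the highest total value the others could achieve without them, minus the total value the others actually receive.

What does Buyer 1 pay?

25

Buyer 1 has the highest value and receives the item.
Without Buyer 1, the item would go to the next-highest value, 25, so the others could achieve 25.
With Buyer 1 present and winning, the others receive nothing, so their total is 0.
Payment = 25 - 0 = 25.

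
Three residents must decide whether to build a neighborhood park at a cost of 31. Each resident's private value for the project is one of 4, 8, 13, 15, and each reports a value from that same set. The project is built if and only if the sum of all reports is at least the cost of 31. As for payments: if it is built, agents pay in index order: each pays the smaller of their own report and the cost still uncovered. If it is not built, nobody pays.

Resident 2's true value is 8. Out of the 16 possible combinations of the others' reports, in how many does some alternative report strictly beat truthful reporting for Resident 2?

Others report (13, 15): truth gives 0; report 4 gives 4 > 0. Violating.
Others report (15, 13): truth gives 0; report 4 gives 4 > 0. Violating.
Others report (15, 15): truth gives 0; report 4 gives 4 > 0. Violating.
Others report (4, 4): truth gives 0; no alternative beats it.
Others report (4, 8): truth gives 0; no alternative beats it.
(Checking all 16 profiles: 3 have a profitable deviation, 13 do not.)

3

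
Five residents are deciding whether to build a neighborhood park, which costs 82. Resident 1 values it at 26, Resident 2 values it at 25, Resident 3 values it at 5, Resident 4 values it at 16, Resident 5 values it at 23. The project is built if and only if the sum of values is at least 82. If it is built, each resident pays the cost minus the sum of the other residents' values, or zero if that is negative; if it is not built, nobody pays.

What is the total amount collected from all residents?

38

Total value 95 ≥ cost 82, so it is built.
Resident 1: others sum to 69; max(0, 82 - 69) = 13.
Resident 2: others sum to 70; max(0, 82 - 70) = 12.
Resident 3: others sum to 90; max(0, 82 - 90) = 0.
Resident 4: others sum to 79; max(0, 82 - 79) = 3.
Resident 5: others sum to 72; max(0, 82 - 72) = 10.
Total collected = 13 + 12 + 0 + 3 + 10 = 38.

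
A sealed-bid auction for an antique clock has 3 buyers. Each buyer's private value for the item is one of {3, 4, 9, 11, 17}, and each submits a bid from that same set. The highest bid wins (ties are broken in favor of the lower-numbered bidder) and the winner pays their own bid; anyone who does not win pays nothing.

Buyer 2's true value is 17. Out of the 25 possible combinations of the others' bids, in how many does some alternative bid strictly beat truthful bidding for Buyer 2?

Others bid (3, 3): truth gives 0; bid 4 gives 13 > 0. Violating.
Others bid (3, 4): truth gives 0; bid 4 gives 13 > 0. Violating.
Others bid (3, 9): truth gives 0; bid 9 gives 8 > 0. Violating.
Others bid (3, 11): truth gives 0; bid 11 gives 6 > 0. Violating.
Others bid (3, 17): truth gives 0; no alternative beats it.
Others bid (4, 17): truth gives 0; no alternative beats it.
(Checking all 25 profiles: 12 have a profitable deviation, 13 do not.)

12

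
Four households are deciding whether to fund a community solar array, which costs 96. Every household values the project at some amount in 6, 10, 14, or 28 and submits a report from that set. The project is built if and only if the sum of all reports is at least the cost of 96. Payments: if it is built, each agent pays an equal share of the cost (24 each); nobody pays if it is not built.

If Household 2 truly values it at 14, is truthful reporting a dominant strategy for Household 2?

Consider the case where Household 1 reports 28, Household 3 reports 28 and Household 4 reports 28.
Truthful report 14: project built, pays 24, utility 14 - 24 = -10.
Report 6 instead: project not built, utility 0.
Since 0 > -10, reporting 6 is strictly better here, so truthful reporting is not dominant.

No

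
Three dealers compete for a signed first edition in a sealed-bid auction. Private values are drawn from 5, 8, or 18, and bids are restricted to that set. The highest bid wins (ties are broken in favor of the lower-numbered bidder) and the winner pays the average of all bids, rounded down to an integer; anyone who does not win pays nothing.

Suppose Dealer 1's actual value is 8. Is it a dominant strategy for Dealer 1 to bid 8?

No

Consider the case where Dealer 2 bids 5 and Dealer 3 bids 5.
Truthful bid 8: wins, pays 6, utility 8 - 6 = 2.
Bid 5 instead: wins, pays 5, utility 8 - 5 = 3.
Since 3 > 2, bidding 5 is strictly better here, so truthful bidding is not dominant.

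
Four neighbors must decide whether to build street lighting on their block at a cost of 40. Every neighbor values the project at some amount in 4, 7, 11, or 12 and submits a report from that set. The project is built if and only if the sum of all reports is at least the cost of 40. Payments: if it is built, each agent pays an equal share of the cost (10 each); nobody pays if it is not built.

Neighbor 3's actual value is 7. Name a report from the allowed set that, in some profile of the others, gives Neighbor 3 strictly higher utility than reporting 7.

Suppose Neighbor 1 reports 11, Neighbor 2 reports 11 and Neighbor 4 reports 11.
Report 7: project built, pays 10, utility 7 - 10 = -3.
Report 4: project not built, utility 0.
So reporting 4 beats truth here (0 > -3).

4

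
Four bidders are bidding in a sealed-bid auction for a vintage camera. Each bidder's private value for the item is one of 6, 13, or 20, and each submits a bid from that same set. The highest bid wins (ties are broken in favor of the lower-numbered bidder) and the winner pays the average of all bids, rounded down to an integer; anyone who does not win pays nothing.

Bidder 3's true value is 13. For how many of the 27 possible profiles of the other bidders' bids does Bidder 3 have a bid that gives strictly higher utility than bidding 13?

2

Others bid (6, 13, 6): truth gives 0; bid 20 gives 2 > 0. Violating.
Others bid (13, 6, 6): truth gives 0; bid 20 gives 2 > 0. Violating.
Others bid (6, 6, 6): truth gives 6; no alternative beats it.
Others bid (6, 6, 13): truth gives 4; no alternative beats it.
(Checking all 27 profiles: 2 have a profitable deviation, 25 do not.)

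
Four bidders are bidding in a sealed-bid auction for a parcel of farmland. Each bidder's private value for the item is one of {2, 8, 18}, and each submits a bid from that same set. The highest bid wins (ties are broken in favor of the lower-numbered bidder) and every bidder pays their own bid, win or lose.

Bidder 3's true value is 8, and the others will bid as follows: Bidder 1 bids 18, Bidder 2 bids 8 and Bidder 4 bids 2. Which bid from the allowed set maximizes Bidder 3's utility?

2

Bid 2: loses but pays 2, utility -2.
Bid 8: loses but pays 8, utility -8.
Bid 18: loses but pays 18, utility -18.
The best choice is 2 with utility -2.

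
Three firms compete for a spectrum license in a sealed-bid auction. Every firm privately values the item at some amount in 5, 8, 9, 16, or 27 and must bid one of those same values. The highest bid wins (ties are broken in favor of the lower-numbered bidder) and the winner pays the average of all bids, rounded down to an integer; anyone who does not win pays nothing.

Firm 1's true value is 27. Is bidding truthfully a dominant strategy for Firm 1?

No

Consider the case where Firm 2 bids 5 and Firm 3 bids 5.
Truthful bid 27: wins, pays 12, utility 27 - 12 = 15.
Bid 5 instead: wins, pays 5, utility 27 - 5 = 22.
Since 22 > 15, bidding 5 is strictly better here, so truthful bidding is not dominant.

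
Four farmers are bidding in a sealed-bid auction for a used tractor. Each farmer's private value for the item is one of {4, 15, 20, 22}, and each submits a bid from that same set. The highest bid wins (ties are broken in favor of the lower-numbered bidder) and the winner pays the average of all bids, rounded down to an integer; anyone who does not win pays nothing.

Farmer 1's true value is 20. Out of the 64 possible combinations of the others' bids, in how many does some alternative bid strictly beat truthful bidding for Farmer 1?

Others bid (4, 4, 4): truth gives 12; bid 4 gives 16 > 12. Violating.
Others bid (4, 4, 15): truth gives 10; bid 15 gives 11 > 10. Violating.
Others bid (4, 4, 22): truth gives 0; bid 22 gives 7 > 0. Violating.
Others bid (4, 15, 4): truth gives 10; bid 15 gives 11 > 10. Violating.
Others bid (4, 4, 20): truth gives 8; no alternative beats it.
Others bid (4, 15, 20): truth gives 6; no alternative beats it.
(Checking all 64 profiles: 35 have a profitable deviation, 29 do not.)

35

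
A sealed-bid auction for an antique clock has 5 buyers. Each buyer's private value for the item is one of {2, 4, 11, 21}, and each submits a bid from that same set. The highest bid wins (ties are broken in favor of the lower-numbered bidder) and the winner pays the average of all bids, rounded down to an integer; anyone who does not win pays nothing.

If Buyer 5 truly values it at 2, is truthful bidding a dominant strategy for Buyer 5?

Check each profile of the others' bids and compare truth against every alternative bid.
Others bid (2, 2, 2, 2): truth gives 0, best alternative gives 0.
Others bid (2, 2, 2, 4): truth gives 0, best alternative gives 0.
Others bid (2, 2, 2, 11): truth gives 0, best alternative gives 0.
Others bid (2, 2, 2, 21): truth gives 0, best alternative gives 0.
Others bid (2, 2, 4, 2): truth gives 0, best alternative gives 0.
Others bid (2, 2, 4, 4): truth gives 0, best alternative gives 0.
(Remaining 250 profiles checked similarly; truth is weakly best in each.)
In every case the truthful bid is at least as good as any alternative, so it is a dominant strategy.

Yes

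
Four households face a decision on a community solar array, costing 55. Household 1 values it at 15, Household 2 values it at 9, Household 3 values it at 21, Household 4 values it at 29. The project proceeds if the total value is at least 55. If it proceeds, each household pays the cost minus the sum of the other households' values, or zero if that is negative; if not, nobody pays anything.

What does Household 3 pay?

2

Total value 74 ≥ cost 55, so the project is built.
The other households' values sum to 53.
Cost minus that sum is 55 - 53 = 2.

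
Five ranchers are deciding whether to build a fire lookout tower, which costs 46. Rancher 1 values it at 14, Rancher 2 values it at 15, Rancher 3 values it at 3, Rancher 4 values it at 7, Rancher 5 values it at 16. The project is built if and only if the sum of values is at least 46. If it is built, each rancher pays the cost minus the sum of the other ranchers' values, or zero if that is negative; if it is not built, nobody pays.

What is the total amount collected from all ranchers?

Total value 55 ≥ cost 46, so it is built.
Rancher 1: others sum to 41; max(0, 46 - 41) = 5.
Rancher 2: others sum to 40; max(0, 46 - 40) = 6.
Rancher 3: others sum to 52; max(0, 46 - 52) = 0.
Rancher 4: others sum to 48; max(0, 46 - 48) = 0.
Rancher 5: others sum to 39; max(0, 46 - 39) = 7.
Total collected = 5 + 6 + 0 + 0 + 7 = 18.

18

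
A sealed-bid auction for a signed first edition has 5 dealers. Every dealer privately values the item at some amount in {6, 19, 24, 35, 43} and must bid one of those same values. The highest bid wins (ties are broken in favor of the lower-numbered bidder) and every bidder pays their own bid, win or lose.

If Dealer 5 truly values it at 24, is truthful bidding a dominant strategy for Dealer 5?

No

Consider the case where Dealer 1 bids 6, Dealer 2 bids 6, Dealer 3 bids 6 and Dealer 4 bids 6.
Truthful bid 24: wins, pays 24, utility 24 - 24 = 0.
Bid 19 instead: wins, pays 19, utility 24 - 19 = 5.
Since 5 > 0, bidding 19 is strictly better here, so truthful bidding is not dominant.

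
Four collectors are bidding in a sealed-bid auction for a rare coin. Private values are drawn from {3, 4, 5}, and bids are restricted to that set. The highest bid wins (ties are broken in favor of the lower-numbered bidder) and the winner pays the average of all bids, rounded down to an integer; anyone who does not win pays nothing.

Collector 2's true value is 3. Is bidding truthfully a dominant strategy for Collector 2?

Yes

Check each profile of the others' bids and compare truth against every alternative bid.
Others bid (3, 3, 3): truth gives 0, best alternative gives 0.
Others bid (3, 3, 4): truth gives 0, best alternative gives 0.
Others bid (3, 3, 5): truth gives 0, best alternative gives 0.
Others bid (3, 4, 3): truth gives 0, best alternative gives 0.
Others bid (3, 4, 4): truth gives 0, best alternative gives 0.
Others bid (3, 4, 5): truth gives 0, best alternative gives 0.
(Remaining 21 profiles checked similarly; truth is weakly best in each.)
In every case the truthful bid is at least as good as any alternative, so it is a dominant strategy.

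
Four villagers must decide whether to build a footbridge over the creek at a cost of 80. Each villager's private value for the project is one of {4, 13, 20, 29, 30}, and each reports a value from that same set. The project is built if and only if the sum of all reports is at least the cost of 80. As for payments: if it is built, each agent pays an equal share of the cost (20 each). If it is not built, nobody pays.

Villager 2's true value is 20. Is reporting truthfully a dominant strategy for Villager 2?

Yes

Check each profile of the others' reports and compare truth against every alternative report.
Others report (4, 4, 4): truth gives 0, best alternative gives 0.
Others report (4, 4, 13): truth gives 0, best alternative gives 0.
Others report (4, 4, 20): truth gives 0, best alternative gives 0.
Others report (4, 4, 29): truth gives 0, best alternative gives 0.
Others report (4, 4, 30): truth gives 0, best alternative gives 0.
Others report (4, 13, 4): truth gives 0, best alternative gives 0.
(Remaining 119 profiles checked similarly; truth is weakly best in each.)
In every case the truthful report is at least as good as any alternative, so it is a dominant strategy.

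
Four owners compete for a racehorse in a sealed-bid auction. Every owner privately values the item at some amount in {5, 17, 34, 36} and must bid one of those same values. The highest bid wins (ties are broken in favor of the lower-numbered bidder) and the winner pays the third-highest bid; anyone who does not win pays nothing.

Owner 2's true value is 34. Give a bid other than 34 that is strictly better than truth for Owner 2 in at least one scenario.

36

Suppose Owner 1 bids 5, Owner 3 bids 5 and Owner 4 bids 36.
Bid 34: loses, pays 0, utility 0.
Bid 36: wins, pays 5, utility 34 - 5 = 29.
So bidding 36 beats truth here (29 > 0).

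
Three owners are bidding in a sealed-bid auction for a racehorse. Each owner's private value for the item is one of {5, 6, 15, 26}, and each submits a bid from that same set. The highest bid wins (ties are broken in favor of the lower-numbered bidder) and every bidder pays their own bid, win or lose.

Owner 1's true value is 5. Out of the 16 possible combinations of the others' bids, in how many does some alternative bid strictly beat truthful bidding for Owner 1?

Others bid (5, 6): truth gives -5; bid 6 gives -1 > -5. Violating.
Others bid (6, 5): truth gives -5; bid 6 gives -1 > -5. Violating.
Others bid (6, 6): truth gives -5; bid 6 gives -1 > -5. Violating.
Others bid (5, 5): truth gives 0; no alternative beats it.
Others bid (5, 15): truth gives -5; no alternative beats it.
(Checking all 16 profiles: 3 have a profitable deviation, 13 do not.)

3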